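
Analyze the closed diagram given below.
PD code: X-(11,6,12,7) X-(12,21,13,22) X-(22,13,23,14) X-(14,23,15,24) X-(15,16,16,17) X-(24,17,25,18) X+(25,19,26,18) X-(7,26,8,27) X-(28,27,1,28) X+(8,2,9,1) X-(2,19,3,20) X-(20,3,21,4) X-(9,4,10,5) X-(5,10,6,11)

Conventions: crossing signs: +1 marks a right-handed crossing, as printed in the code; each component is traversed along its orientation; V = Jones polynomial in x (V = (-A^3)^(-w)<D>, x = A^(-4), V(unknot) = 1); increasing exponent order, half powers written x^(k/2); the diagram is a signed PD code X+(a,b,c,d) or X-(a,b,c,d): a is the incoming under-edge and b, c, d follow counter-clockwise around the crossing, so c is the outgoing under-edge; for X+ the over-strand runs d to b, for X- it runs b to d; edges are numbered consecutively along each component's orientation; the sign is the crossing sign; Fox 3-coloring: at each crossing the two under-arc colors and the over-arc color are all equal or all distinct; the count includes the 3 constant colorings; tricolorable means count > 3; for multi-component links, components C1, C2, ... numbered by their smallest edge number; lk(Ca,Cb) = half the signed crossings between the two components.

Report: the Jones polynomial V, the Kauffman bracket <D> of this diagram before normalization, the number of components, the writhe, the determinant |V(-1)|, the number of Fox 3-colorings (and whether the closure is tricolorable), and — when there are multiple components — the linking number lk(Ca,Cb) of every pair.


Jones polynomial: V(x) = x^-11 - 2x^-10 + 2x^-9 - 3x^-8 + 2x^-7 - 2x^-6 + 2x^-5 + x^-3
<D> = A^-18 + 2A^-10 - 2A^-6 + 2A^-2 - 3A^2 + 2A^6 - 2A^10 + A^14; writhe -10
components 1, writhe -10 (14 crossings)
3-colorings: 9 of 3^14, det 15 — tricolorable
note: det 15 = |V(-1)|; divisible by 3, so tricolorable


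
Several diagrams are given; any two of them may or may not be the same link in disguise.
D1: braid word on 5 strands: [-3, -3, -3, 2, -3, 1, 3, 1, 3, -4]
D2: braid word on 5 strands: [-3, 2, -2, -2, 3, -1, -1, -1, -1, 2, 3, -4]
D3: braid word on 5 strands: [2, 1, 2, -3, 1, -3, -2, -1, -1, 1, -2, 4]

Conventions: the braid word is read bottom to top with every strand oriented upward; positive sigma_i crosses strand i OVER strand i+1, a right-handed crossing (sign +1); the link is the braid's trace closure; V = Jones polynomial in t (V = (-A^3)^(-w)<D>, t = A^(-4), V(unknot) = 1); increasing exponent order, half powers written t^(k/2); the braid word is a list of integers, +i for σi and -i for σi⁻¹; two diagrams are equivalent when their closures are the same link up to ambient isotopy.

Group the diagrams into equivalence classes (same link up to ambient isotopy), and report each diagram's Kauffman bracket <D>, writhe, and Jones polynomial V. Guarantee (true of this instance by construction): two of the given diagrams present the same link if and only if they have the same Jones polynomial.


equivalence classes: {D1} | {D2} | {D3}
D1 (bracket A^-8 + 2 + A^8; 10 crossings at w = 0): V = t^-2 + 2 + t^2
V(D2) = t^-6 + t^-3 + t^-2 + t^-1  (w -4, c 12, <D> = A^-8 + A^-4 + 1 + A^12)
V(D3) = t^-3 + t^-2 + t^-1 + 1  (w 0, c 12, <D> = 1 + A^4 + A^8 + A^12)
observation: V(t) takes 3 values over 3 diagrams, fixing the grouping


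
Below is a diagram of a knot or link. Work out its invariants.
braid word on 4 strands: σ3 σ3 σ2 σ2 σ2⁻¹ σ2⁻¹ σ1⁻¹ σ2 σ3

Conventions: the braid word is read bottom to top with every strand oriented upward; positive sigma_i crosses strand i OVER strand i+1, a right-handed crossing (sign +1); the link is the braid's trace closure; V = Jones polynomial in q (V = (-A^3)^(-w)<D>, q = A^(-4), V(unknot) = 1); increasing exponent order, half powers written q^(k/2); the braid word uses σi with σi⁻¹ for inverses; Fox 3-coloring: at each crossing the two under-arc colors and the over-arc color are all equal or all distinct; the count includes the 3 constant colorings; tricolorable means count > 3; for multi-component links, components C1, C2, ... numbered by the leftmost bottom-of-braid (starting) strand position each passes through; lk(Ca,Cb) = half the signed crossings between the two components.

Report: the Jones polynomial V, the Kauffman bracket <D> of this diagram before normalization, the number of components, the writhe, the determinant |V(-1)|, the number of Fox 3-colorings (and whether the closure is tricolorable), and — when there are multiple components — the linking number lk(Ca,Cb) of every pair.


V = q + q^3 - q^4
<D> = A^-7 - A^-3 - A^5 (w = +3)
1 component over 9 crossings, w = +3
9 Fox colorings among 3^9, |V(-1)| = 3: tricolorable
why: V spans 3 powers of q: at least 3 crossings in any diagram


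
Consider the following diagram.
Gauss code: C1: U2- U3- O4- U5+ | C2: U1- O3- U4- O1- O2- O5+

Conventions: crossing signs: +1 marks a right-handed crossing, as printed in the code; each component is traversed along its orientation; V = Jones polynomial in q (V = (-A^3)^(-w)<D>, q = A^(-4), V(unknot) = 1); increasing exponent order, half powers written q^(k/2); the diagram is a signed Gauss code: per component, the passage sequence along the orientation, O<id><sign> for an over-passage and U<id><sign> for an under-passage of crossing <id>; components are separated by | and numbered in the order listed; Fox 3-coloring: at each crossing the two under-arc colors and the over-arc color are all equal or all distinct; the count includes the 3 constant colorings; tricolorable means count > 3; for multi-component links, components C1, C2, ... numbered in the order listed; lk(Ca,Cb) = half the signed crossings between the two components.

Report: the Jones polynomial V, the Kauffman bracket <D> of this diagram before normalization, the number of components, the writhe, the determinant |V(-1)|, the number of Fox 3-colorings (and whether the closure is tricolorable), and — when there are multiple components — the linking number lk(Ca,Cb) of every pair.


Jones polynomial: V(q) = -q^(-5/2) - q^(-1/2)
<D> = A^-7 + A; writhe -3
components 2, writhe -3 (5 crossings)
linking number lk(C1,C2) = -1
3-colorings: 3 of 3^5, det 2 — not tricolorable
note: span 2 respects span(V) <= c + mu - 1 = 6 for this 2-component diagram


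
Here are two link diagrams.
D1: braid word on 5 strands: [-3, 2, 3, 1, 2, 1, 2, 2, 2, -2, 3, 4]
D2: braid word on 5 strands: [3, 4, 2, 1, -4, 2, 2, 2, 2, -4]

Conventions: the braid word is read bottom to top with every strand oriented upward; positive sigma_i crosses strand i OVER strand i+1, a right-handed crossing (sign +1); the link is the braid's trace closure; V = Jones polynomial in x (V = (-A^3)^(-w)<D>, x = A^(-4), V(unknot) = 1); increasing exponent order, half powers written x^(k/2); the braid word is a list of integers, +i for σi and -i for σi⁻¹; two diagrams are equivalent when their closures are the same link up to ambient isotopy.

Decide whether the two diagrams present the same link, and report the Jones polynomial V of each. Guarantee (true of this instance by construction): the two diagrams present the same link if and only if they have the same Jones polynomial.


equivalent: yes
V(D1) = x^2 + x^4 - x^5 + x^6 - x^7  (w +8, c 12, <D> = -A^-4 + 1 - A^4 + A^8 + A^16)
V(D2) = x^2 + x^4 - x^5 + x^6 - x^7  (w +6, c 10, <D> = -A^-10 + A^-6 - A^-2 + A^2 + A^10)
why: all 2 diagrams share one V(x), hence one class


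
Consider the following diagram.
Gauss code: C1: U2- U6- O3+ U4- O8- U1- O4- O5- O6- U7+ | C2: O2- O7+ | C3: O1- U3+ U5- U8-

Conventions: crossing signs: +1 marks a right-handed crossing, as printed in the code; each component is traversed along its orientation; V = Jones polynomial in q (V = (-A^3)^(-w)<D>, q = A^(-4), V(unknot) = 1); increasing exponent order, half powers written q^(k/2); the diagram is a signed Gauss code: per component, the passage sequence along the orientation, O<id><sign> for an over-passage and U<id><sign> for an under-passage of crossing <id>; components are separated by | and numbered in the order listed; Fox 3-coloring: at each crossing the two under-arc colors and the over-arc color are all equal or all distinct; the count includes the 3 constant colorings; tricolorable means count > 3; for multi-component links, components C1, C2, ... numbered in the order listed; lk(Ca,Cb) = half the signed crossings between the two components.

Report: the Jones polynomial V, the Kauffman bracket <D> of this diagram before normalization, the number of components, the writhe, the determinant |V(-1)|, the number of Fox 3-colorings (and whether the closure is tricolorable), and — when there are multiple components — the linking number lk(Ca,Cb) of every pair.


V(q) = q^-3 + q^-2 + q^-1 + 1
bracket: A^-12 + A^-8 + A^-4 + 1, w = -4
3 components, writhe -4, over 8 crossings
lk(C1,C2) = 0
linking number lk(C1,C3) = -1
lk(C2,C3): 0
det 0, colorings 9 of 3^9 — tricolorable
observation: the 3 component pairs carry total linking -1


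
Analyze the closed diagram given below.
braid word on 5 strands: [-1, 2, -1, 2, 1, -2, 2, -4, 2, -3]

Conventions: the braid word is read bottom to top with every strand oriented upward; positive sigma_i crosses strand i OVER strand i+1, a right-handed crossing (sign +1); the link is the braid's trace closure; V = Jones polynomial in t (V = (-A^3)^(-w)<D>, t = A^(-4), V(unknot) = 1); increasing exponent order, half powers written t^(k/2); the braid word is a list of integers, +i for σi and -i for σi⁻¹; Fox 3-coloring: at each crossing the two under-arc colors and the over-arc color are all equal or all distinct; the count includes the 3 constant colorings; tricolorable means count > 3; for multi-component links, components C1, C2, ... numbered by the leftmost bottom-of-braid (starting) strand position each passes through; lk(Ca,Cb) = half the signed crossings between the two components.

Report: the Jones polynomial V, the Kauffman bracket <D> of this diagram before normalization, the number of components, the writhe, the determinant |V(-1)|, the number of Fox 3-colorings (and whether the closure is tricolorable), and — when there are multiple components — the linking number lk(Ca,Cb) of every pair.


Jones polynomial: V(t) = 1 + t + t^2 + t^3
<D> = A^-12 + A^-8 + A^-4 + 1; writhe 0
components 3, writhe 0 (10 crossings)
linking number lk(C1,C2) = 0
lk(C1,C3): +1
lk(C2,C3) = 0
3-colorings: 9 of 3^10, det 0 — tricolorable
note: free reduction leaves σ1⁻¹ σ2 σ1⁻¹ σ2 σ1 σ4⁻¹ σ2 σ3⁻¹ of the original 10 letters


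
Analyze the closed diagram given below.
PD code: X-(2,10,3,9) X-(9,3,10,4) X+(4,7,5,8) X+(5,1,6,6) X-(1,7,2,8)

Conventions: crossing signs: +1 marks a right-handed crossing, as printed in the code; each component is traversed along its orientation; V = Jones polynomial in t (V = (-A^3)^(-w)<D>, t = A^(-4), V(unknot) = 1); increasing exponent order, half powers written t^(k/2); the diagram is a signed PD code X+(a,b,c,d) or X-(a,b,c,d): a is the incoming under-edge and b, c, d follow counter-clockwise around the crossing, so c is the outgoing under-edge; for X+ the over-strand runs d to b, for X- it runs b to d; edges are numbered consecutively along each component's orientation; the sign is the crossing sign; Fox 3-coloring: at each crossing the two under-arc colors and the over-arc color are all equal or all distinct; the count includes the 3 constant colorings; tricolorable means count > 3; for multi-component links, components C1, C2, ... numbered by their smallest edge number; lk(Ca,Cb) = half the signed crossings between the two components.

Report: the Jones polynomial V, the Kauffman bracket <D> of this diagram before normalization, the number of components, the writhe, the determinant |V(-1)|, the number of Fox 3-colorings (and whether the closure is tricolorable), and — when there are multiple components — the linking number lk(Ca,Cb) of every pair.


V = t^-3 + t^-2 + t^-1 + 1
<D> = -A^-3 - A - A^5 - A^9 (w = -1)
3 components over 5 crossings, w = -1
lk(C1,C2): 0
lk(C1,C3) = -1
linking number lk(C2,C3) = 0
9 Fox colorings among 3^6, |V(-1)| = 0: tricolorable
why: |V(-1)| = 0: so tricolorable, since 3 divides 0


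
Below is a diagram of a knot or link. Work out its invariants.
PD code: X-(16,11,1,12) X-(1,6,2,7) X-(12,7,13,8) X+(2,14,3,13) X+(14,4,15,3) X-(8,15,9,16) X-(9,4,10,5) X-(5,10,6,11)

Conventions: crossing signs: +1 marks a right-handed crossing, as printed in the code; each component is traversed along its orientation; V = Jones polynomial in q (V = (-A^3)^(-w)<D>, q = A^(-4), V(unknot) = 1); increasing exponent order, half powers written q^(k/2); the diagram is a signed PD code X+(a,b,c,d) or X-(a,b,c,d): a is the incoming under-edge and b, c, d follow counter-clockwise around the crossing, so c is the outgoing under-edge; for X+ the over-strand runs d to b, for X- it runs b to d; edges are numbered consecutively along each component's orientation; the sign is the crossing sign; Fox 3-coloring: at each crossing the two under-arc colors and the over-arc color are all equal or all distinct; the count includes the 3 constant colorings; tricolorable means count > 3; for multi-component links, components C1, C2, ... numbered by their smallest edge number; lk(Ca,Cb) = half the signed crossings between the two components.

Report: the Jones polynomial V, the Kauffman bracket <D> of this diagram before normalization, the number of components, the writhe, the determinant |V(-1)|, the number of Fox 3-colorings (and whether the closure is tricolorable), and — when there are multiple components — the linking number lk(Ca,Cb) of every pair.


V(q) = -q^-6 + q^-5 - q^-4 + 2q^-3 - q^-2 + q^-1
bracket: A^-8 - A^-4 + 2 - A^4 + A^8 - A^12, w = -4
1 component, writhe -4, over 8 crossings
det 7, colorings 3 of 3^8 — not tricolorable
observation: |V(-1)| = 7: so not tricolorable, since 3 does not divide 7


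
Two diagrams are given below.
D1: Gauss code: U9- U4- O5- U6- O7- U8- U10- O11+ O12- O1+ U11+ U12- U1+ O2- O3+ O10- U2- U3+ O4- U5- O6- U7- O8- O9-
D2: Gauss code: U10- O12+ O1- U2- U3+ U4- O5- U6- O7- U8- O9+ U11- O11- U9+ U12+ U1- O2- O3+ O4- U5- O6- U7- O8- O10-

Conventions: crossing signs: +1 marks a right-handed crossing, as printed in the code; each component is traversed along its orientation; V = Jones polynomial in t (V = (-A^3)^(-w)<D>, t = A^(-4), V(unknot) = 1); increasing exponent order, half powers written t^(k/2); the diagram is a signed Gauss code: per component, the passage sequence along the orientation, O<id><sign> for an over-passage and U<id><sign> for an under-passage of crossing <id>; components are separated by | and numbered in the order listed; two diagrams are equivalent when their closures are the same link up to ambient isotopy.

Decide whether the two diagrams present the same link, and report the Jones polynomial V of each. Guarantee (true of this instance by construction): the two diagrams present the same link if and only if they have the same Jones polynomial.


same link: yes
V(D1) = -t^-7 + t^-6 - t^-5 + t^-4 + t^-2  [12 crossings, <D> = A^-10 + A^-2 - A^2 + A^6 - A^10, w = -6]
D2 (bracket A^-10 + A^-2 - A^2 + A^6 - A^10; 12 crossings at w = -6): V = -t^-7 + t^-6 - t^-5 + t^-4 + t^-2
note: from 12 to 12 crossings by R-moves: one link, two diagrams


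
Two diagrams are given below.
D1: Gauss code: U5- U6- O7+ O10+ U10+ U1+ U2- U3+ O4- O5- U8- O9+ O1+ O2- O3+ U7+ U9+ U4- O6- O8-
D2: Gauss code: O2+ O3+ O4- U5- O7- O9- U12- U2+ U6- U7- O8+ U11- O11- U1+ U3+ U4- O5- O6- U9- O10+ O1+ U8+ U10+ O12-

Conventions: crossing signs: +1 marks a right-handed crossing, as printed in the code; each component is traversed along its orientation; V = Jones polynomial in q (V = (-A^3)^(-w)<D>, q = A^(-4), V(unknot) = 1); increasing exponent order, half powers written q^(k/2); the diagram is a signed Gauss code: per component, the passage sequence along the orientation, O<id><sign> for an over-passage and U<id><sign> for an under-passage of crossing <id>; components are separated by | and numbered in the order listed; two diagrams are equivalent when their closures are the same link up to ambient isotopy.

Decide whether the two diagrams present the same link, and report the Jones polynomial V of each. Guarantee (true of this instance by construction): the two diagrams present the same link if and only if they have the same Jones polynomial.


same link: yes
V(D1) = 1  [10 crossings, <D> = 1, w = 0]
D2 (bracket A^-6; 12 crossings at w = -2): V = 1
note: all 2 diagrams share one V(q), hence one class


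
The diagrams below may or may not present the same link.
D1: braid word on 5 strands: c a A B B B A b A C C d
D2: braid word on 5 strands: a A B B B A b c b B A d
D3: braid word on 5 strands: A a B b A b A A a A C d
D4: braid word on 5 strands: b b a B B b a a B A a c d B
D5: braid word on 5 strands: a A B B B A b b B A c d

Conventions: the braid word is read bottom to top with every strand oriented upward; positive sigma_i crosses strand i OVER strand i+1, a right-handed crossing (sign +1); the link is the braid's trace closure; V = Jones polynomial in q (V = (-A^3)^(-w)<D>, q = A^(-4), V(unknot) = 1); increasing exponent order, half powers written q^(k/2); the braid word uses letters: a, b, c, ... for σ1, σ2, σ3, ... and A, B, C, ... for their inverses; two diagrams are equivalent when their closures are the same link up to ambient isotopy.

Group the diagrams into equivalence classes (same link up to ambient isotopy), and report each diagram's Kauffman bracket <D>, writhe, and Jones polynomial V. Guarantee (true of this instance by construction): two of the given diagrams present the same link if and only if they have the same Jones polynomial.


equivalence classes: {D1, D2, D5} | {D3} | {D4}
D1 (bracket A^-8 - A^-4 + 2 - A^4 + A^8 - A^12; 12 crossings at w = -4): V = -q^-6 + q^-5 - q^-4 + 2q^-3 - q^-2 + q^-1
V(D2) = -q^-6 + q^-5 - q^-4 + 2q^-3 - q^-2 + q^-1  [12 crossings, <D> = A^-2 - A^2 + 2A^6 - A^10 + A^14 - A^18, w = -2]
V(D3) = -q^-4 + q^-3 + q^-1  (w -2, c 12, <D> = A^-2 + A^6 - A^10)
D4 (bracket -A^-4 + 1 + A^8; 14 crossings at w = +4): V = q + q^3 - q^4
V(D5) = -q^-6 + q^-5 - q^-4 + 2q^-3 - q^-2 + q^-1  (w -2, c 12, <D> = A^-2 - A^2 + 2A^6 - A^10 + A^14 - A^18)
key observation: 3 classes among 5 diagrams; unequal V(q) rules out equality


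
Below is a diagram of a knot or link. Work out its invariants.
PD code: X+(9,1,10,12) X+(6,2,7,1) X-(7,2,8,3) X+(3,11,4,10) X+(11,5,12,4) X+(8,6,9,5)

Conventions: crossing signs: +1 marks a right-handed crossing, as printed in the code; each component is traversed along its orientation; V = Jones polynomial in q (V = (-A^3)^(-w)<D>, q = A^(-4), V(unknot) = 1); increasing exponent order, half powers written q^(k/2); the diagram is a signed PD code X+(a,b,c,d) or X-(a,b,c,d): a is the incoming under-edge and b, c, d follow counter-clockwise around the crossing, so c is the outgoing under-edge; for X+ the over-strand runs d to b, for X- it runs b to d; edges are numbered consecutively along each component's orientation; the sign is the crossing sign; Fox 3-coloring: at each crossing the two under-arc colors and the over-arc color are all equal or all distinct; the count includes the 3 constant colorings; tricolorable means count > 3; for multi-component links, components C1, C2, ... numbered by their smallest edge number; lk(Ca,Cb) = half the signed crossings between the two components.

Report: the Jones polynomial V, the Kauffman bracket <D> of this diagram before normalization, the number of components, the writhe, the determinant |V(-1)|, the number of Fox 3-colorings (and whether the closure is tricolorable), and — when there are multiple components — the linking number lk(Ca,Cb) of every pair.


Jones polynomial: V(q) = q + q^3 - q^4
<D> = -A^-4 + 1 + A^8; writhe +4
components 1, writhe +4 (6 crossings)
3-colorings: 9 of 3^6, det 3 — tricolorable
note: |V(-1)| = 3: so tricolorable, since 3 divides 3


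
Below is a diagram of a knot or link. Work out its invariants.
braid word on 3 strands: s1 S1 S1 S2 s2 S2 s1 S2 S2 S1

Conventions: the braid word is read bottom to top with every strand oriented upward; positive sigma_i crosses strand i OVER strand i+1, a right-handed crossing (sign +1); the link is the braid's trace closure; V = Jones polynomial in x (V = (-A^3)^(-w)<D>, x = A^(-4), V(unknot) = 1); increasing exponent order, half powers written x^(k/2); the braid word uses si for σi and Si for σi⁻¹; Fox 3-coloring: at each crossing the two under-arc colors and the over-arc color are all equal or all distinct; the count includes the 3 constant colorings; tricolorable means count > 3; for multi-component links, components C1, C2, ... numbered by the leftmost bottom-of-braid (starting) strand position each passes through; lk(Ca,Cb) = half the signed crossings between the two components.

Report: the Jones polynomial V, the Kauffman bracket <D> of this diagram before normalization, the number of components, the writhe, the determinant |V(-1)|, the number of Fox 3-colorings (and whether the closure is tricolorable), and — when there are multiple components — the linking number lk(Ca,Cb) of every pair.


V(x) = -x^-6 + x^-5 - x^-4 + 2x^-3 - x^-2 + x^-1
bracket: A^-8 - A^-4 + 2 - A^4 + A^8 - A^12, w = -4
1 component, writhe -4, over 10 crossings
det 7, colorings 3 of 3^10 — not tricolorable
observation: |V(-1)| = 7: so not tricolorable, since 3 does not divide 7


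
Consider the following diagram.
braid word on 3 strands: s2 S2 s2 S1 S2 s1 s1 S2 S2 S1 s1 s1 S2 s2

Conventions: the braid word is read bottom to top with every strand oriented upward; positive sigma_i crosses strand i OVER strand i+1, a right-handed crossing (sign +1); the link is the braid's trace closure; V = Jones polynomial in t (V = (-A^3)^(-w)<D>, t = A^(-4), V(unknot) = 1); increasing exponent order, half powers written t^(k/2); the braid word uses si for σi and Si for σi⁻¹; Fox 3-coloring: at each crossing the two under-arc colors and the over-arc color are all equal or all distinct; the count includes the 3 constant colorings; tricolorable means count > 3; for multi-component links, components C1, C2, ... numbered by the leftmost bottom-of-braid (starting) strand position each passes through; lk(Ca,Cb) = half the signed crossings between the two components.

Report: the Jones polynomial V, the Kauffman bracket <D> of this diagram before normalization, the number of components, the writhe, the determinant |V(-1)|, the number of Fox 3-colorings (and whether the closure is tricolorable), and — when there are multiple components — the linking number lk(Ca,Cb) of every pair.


Jones polynomial: V(t) = -t^-3 + t^-2 - t^-1 + 3 - t + t^2 - t^3
<D> = -A^-12 + A^-8 - A^-4 + 3 - A^4 + A^8 - A^12; writhe 0
components 1, writhe 0 (14 crossings)
3-colorings: 27 of 3^14, det 9 — tricolorable
note: inverse pairs cancel, leaving σ2 σ1⁻¹ σ2⁻¹ σ1 σ1 σ2⁻¹ σ2⁻¹ σ1


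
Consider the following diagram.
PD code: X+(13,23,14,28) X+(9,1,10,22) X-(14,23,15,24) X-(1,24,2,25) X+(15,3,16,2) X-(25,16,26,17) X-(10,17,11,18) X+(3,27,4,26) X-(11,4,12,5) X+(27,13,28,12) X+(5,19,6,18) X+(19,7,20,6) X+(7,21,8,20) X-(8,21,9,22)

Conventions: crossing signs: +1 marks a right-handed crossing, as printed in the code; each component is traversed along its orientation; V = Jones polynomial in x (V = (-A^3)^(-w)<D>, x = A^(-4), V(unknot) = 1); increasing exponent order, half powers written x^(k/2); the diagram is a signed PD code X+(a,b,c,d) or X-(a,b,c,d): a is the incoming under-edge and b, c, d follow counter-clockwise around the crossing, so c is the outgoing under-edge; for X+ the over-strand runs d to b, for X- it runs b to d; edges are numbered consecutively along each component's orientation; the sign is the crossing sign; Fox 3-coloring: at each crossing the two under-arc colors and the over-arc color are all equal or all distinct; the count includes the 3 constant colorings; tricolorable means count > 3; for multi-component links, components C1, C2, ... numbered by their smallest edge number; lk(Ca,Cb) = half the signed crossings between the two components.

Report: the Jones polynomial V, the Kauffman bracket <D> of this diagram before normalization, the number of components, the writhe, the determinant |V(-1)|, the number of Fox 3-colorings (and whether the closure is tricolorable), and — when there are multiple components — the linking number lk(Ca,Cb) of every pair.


Jones polynomial: V(x) = -2x^(1/2) + x^(3/2) - 2x^(5/2) + x^(7/2) - x^(9/2) + x^(11/2)
<D> = A^-16 - A^-12 + A^-8 - 2A^-4 + 1 - 2A^4; writhe +2
components 2, writhe +2 (14 crossings)
linking number lk(C1,C2) = 0
3-colorings: 3 of 3^14, det 8 — not tricolorable
note: det 8 = |V(-1)|; not divisible by 3, so not tricolorable


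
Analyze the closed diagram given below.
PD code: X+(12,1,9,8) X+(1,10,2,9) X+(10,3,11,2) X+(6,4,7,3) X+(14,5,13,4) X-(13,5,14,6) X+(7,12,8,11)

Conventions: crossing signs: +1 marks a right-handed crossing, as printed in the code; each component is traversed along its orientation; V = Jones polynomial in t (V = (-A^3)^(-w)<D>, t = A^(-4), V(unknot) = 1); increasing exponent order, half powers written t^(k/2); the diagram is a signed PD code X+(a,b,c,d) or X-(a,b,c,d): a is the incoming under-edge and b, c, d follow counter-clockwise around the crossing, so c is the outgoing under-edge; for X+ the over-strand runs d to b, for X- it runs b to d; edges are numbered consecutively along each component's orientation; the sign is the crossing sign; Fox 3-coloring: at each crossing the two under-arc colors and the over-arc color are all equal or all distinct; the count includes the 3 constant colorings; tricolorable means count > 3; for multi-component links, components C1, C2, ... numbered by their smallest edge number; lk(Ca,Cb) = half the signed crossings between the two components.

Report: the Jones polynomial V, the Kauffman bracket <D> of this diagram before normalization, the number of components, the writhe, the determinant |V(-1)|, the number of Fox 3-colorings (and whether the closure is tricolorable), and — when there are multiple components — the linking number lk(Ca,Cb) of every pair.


V(t) = t + t^2 + t^3 + t^6
bracket: -A^-9 - A^3 - A^7 - A^11, w = +5
3 components, writhe +5, over 7 crossings
lk(C1,C2) = +2
linking number lk(C1,C3) = 0
lk(C2,C3): 0
det 0, colorings 9 of 3^7 — tricolorable
observation: w = +5 shifts under R1 moves; the (-A^3)^(-5) factor cancels that in V


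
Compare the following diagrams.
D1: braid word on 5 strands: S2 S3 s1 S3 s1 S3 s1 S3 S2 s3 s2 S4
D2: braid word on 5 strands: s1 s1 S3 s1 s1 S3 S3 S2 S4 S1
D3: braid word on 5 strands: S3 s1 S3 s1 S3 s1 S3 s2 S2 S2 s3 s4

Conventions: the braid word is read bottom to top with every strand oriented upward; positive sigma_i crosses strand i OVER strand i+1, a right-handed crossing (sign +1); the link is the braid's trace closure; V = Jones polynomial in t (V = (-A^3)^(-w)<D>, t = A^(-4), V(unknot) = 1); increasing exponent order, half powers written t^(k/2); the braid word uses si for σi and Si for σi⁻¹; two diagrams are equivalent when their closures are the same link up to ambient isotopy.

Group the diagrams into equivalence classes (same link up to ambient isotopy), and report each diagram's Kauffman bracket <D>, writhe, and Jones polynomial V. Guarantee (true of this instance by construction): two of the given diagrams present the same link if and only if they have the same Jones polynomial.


equivalence classes: {D1, D2, D3}
D1 (bracket -A^-18 + A^-14 - A^-10 + 3A^-6 - A^-2 + A^2 - A^6; 12 crossings at w = -2): V = -t^-3 + t^-2 - t^-1 + 3 - t + t^2 - t^3
V(D2) = -t^-3 + t^-2 - t^-1 + 3 - t + t^2 - t^3  (w -2, c 10, <D> = -A^-18 + A^-14 - A^-10 + 3A^-6 - A^-2 + A^2 - A^6)
D3 (bracket -A^-12 + A^-8 - A^-4 + 3 - A^4 + A^8 - A^12; 12 crossings at w = 0): V = -t^-3 + t^-2 - t^-1 + 3 - t + t^2 - t^3
key observation: all 3 diagrams share one V(t), hence one class


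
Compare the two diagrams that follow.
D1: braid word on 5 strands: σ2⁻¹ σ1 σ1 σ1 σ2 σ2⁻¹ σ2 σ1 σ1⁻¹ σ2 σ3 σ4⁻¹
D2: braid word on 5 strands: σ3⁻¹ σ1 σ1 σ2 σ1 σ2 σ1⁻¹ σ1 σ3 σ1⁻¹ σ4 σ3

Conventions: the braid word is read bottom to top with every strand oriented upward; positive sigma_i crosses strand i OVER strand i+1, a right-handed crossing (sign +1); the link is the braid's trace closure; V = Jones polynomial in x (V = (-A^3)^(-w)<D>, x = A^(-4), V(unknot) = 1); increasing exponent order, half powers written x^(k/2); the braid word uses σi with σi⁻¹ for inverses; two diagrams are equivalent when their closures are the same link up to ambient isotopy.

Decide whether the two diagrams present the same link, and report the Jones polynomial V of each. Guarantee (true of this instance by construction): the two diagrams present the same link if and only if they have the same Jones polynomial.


equivalent: yes
V(D1) = x + x^3 - x^4  (w +4, c 12, <D> = -A^-4 + 1 + A^8)
V(D2) = x + x^3 - x^4  [12 crossings, <D> = -A^2 + A^6 + A^14, w = +6]
key observation: all 2 diagrams share one V(x), hence one class


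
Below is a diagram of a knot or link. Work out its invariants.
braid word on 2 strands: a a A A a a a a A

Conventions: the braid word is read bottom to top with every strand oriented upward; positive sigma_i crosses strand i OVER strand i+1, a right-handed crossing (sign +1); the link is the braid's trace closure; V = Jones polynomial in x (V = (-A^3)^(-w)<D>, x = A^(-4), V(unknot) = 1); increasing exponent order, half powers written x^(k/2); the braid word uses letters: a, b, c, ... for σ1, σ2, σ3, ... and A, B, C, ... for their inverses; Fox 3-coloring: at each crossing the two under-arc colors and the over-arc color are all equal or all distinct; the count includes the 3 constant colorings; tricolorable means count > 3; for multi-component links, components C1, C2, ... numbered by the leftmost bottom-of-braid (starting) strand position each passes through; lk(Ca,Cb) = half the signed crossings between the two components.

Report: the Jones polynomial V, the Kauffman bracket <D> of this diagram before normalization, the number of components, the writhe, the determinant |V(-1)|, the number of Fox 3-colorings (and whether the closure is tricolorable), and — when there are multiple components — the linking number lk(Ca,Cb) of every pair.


V = x + x^3 - x^4
<D> = A^-7 - A^-3 - A^5 (w = +3)
1 component over 9 crossings, w = +3
9 Fox colorings among 3^9, |V(-1)| = 3: tricolorable
why: the span of V is 3, forcing >= 3 crossings in any diagram


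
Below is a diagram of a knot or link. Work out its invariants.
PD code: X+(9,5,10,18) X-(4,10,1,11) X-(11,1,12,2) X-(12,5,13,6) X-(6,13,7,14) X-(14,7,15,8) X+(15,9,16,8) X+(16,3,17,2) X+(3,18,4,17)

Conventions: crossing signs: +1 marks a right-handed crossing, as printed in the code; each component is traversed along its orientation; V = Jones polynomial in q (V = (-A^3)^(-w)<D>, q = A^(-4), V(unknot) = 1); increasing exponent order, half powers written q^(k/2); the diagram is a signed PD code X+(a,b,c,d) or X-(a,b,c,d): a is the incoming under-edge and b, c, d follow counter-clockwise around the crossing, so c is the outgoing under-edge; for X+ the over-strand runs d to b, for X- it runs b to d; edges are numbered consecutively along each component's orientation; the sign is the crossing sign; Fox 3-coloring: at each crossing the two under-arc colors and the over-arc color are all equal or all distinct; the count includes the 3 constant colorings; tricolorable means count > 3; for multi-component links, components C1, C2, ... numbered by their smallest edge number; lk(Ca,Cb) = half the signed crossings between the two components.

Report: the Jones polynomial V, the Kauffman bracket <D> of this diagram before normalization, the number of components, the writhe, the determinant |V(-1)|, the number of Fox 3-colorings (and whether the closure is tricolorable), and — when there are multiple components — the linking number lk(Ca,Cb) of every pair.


Jones polynomial: V(q) = q^(-7/2) - 2q^(-5/2) + q^(-3/2) - 2q^(-1/2) + q^(1/2) - q^(3/2)
<D> = A^-9 - A^-5 + 2A^-1 - A^3 + 2A^7 - A^11; writhe -1
components 2, writhe -1 (9 crossings)
linking number lk(C1,C2) = 0
3-colorings: 3 of 3^9, det 8 — not tricolorable
note: |V(-1)| = 8: so not tricolorable, since 3 does not divide 8


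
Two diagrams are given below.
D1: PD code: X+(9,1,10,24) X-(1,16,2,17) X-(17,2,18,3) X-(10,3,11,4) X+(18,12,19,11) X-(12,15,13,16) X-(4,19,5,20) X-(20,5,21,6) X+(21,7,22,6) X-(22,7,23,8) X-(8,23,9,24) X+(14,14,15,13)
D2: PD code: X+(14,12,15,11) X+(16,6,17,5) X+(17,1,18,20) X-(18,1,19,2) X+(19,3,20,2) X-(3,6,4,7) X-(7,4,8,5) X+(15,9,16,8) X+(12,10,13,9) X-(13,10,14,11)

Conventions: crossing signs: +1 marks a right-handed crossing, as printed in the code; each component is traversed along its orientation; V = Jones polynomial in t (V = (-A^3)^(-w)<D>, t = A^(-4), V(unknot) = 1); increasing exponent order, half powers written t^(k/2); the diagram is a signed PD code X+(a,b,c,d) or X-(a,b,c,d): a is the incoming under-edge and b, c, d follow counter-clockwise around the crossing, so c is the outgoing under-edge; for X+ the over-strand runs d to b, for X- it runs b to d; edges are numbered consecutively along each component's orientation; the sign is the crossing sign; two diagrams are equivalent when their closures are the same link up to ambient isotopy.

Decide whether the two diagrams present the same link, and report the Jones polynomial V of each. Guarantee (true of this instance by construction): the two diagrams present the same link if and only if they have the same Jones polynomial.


equivalent: no
V(D1) = -t^-6 + t^-5 - t^-4 + 2t^-3 - t^-2 + t^-1  (w -4, c 12, <D> = A^-8 - A^-4 + 2 - A^4 + A^8 - A^12)
V(D2) = 1  [10 crossings, <D> = A^6, w = +2]
key observation: 2 values of V(t) split the 2 diagrams


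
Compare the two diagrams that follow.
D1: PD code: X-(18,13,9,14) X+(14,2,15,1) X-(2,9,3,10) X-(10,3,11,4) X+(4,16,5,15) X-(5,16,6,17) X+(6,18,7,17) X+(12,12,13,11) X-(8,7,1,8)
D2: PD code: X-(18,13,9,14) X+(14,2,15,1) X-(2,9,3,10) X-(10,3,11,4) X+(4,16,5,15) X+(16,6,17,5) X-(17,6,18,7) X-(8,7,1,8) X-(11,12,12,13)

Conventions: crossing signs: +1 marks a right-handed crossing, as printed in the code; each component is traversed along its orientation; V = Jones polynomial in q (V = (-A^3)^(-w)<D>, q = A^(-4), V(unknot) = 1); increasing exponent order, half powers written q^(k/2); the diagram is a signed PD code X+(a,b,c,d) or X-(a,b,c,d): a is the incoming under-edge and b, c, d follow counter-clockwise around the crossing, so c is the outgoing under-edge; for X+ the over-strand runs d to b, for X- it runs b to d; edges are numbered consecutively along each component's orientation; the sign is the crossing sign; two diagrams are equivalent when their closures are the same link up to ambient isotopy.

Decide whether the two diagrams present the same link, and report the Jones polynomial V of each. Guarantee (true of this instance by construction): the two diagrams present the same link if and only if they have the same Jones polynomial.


equivalent: yes
V(D1) = q^(-7/2) - 2q^(-5/2) + q^(-3/2) - 2q^(-1/2) + q^(1/2) - q^(3/2)  (w -1, c 9, <D> = A^-9 - A^-5 + 2A^-1 - A^3 + 2A^7 - A^11)
V(D2) = q^(-7/2) - 2q^(-5/2) + q^(-3/2) - 2q^(-1/2) + q^(1/2) - q^(3/2)  [9 crossings, <D> = A^-15 - A^-11 + 2A^-7 - A^-3 + 2A - A^5, w = -3]
key observation: Reidemeister moves carry D1 (9 crossings) to D2 (9)


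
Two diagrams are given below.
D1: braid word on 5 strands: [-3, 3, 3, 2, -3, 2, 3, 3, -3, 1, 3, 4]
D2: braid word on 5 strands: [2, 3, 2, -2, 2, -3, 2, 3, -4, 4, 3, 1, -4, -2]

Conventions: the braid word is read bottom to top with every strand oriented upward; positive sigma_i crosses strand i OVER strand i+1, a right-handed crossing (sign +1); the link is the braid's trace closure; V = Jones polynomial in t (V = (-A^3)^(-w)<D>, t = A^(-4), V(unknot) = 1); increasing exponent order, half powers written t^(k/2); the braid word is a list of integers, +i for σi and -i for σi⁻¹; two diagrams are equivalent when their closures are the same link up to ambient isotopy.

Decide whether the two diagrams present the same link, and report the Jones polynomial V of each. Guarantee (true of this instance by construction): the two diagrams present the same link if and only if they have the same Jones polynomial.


equivalent: yes
V(D1) = t - t^2 + 2t^3 - t^4 + t^5 - t^6  (w +6, c 12, <D> = -A^-6 + A^-2 - A^2 + 2A^6 - A^10 + A^14)
V(D2) = t - t^2 + 2t^3 - t^4 + t^5 - t^6  (w +4, c 14, <D> = -A^-12 + A^-8 - A^-4 + 2 - A^4 + A^8)
why: D2 (14 crossings) and D1 (12) are Markov-related braid presentations


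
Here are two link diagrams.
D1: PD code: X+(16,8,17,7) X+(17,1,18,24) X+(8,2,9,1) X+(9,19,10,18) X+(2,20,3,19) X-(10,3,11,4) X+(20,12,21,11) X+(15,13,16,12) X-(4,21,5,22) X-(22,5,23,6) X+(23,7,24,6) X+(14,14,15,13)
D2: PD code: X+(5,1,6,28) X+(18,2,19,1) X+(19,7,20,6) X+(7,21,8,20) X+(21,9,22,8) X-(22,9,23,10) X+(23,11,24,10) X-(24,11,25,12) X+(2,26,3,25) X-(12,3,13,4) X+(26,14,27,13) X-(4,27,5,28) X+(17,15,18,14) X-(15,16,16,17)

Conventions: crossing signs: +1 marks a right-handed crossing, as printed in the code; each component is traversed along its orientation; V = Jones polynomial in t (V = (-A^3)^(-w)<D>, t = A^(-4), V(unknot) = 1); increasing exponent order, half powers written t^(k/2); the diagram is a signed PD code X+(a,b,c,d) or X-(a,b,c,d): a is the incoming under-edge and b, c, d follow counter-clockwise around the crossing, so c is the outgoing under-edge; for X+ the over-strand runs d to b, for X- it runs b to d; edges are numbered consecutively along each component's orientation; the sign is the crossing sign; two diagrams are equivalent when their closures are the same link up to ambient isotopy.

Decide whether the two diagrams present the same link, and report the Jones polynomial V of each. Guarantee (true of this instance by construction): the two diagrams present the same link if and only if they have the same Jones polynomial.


equivalent: yes
D1 (bracket -A^-6 + A^-2 - A^2 + 2A^6 - A^10 + A^14; 12 crossings at w = +6): V = t - t^2 + 2t^3 - t^4 + t^5 - t^6
V(D2) = t - t^2 + 2t^3 - t^4 + t^5 - t^6  (w +4, c 14, <D> = -A^-12 + A^-8 - A^-4 + 2 - A^4 + A^8)
key observation: one V(t) for all 2 diagrams — one class (guaranteed)


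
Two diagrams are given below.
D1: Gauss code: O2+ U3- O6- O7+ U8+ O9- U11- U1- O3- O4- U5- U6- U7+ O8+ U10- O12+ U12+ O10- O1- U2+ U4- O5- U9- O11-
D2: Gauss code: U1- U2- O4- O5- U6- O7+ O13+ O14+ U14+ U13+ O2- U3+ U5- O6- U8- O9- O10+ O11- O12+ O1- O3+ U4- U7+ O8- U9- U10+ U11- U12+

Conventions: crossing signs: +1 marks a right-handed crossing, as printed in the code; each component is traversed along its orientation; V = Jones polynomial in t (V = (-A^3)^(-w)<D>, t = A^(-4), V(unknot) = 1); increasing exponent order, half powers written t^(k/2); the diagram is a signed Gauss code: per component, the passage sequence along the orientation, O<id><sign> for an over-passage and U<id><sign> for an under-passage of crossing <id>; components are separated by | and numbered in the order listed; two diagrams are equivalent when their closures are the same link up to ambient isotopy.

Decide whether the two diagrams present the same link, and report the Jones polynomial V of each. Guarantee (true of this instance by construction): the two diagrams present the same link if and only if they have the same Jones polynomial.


equivalent: yes
D1 (bracket 2A^-8 - 2A^-4 + 3 - 3A^4 + 2A^8 - 2A^12 + A^16; 12 crossings at w = -4): V = t^-7 - 2t^-6 + 2t^-5 - 3t^-4 + 3t^-3 - 2t^-2 + 2t^-1
D2 (bracket 2A^-2 - 2A^2 + 3A^6 - 3A^10 + 2A^14 - 2A^18 + A^22; 14 crossings at w = -2): V = t^-7 - 2t^-6 + 2t^-5 - 3t^-4 + 3t^-3 - 2t^-2 + 2t^-1
key observation: all 2 diagrams share one V(t), hence one class


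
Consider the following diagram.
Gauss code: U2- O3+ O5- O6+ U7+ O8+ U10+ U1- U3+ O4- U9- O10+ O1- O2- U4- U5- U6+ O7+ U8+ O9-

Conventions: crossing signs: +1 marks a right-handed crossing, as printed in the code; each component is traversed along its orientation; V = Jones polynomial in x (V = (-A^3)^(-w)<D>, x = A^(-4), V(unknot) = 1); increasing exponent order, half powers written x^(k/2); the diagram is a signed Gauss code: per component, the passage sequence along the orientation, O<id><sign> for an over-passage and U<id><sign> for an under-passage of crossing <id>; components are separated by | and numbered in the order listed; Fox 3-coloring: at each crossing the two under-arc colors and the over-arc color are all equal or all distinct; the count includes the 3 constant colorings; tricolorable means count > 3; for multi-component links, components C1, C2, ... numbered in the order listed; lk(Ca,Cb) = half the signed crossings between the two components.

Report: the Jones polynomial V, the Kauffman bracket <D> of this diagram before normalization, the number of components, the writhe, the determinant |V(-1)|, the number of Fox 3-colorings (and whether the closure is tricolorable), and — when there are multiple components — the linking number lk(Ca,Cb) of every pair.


V(x) = -x^-3 + 2x^-2 - 2x^-1 + 3 - 2x + 2x^2 - x^3
bracket: -A^-12 + 2A^-8 - 2A^-4 + 3 - 2A^4 + 2A^8 - A^12, w = 0
1 component, writhe 0, over 10 crossings
det 13, colorings 3 of 3^10 — not tricolorable
observation: |V(-1)| = 13: so not tricolorable, since 3 does not divide 13
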